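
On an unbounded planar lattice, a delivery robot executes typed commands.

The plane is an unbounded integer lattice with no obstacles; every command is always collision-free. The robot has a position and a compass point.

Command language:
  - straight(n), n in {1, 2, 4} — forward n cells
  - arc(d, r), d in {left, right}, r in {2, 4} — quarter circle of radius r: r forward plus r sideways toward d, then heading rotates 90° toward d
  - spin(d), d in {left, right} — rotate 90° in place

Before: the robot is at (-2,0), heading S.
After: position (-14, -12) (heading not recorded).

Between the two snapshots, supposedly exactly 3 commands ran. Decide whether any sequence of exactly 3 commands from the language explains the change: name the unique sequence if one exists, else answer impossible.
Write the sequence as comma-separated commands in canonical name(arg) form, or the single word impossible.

t0: at (-2,0), heading S
step 1 (arc(right, 4)): at (-6,-4), heading W
step 2 (arc(left, 4)): at (-10,-8), heading S
step 3 (arc(right, 4)): at (-14,-12), heading W
no rival 3-sequence matches.

arc(right, 4), arc(left, 4), arc(right, 4)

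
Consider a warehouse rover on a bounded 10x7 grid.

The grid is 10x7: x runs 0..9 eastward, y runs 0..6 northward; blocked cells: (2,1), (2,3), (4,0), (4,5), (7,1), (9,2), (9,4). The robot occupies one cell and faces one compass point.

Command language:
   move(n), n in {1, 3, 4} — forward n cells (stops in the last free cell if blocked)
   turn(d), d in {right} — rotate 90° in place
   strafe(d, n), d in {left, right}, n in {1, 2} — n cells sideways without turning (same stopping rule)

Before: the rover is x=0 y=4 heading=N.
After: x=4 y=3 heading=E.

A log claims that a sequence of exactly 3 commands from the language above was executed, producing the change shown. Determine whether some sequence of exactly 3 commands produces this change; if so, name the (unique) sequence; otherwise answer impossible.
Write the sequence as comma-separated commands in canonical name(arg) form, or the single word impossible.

key: running strafe(right, 1) before turn(right) would end elsewhere — order is forced
begin: x=0 y=4 heading=N
step 1 (turn(right)): x=0 y=4 heading=E
step 2 (move(4)): x=4 y=4 heading=E
step 3 (strafe(right, 1)): x=4 y=3 heading=E
no other 3-command option fits: unique.

turn(right), move(4), strafe(right, 1)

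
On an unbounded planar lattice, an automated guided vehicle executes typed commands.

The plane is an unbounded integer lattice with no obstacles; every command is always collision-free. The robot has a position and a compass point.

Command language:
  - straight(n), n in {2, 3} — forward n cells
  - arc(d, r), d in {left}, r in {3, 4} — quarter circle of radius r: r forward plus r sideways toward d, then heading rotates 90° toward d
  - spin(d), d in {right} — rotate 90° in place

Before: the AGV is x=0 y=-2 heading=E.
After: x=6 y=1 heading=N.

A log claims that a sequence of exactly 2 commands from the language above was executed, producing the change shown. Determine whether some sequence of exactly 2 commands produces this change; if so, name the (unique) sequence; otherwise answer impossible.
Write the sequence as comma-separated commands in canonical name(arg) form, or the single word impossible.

key: running arc(left, 3) before straight(3) would end elsewhere — order is forced
t0: x=0 y=-2 heading=E
step 1 (straight(3)): x=3 y=-2 heading=E
step 2 (arc(left, 3)): x=6 y=1 heading=N
no rival 2-sequence matches.

straight(3), arc(left, 3)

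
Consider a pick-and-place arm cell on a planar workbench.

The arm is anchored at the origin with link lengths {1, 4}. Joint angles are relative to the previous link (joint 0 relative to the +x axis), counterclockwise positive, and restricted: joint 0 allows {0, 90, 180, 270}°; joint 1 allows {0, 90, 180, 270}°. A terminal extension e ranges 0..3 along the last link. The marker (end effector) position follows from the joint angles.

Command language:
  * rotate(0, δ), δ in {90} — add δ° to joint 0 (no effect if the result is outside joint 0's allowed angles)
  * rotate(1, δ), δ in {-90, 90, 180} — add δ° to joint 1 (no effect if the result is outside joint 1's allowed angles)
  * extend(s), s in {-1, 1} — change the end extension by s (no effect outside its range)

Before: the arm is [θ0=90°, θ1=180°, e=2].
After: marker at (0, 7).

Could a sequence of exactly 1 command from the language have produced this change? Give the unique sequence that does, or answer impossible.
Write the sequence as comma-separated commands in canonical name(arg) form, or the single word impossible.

from: [θ0=90°, θ1=180°, e=2]
step 1 (rotate(1, 180)): [θ0=90°, θ1=0°, e=2]
all 6 alternatives checked — unique.

rotate(1, 180)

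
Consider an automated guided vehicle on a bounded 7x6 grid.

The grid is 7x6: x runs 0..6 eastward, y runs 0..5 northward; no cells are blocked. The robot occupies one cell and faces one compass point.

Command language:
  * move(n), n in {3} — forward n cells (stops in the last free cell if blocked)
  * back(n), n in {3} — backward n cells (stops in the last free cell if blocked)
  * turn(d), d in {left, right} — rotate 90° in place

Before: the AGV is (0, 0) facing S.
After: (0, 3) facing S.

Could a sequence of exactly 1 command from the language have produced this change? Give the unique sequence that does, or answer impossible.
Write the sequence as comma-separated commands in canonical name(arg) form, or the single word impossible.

back(3)

key: heading stays S — the single command does not turn
initial: (0, 0) facing S
t=1 back(3) ⇒ (0, 3) facing S
all 4 alternatives checked — unique.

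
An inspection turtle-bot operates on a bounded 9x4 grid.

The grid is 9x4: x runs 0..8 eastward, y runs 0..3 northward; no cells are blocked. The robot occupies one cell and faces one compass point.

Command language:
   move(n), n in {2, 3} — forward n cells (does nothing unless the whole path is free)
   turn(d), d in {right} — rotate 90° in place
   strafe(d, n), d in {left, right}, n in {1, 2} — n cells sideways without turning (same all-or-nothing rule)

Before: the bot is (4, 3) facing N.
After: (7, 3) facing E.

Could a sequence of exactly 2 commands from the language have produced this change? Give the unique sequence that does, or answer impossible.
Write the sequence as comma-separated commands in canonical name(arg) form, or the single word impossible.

turn(right), move(3)

key: position moved to (7,3) AND the heading swung to E — translation plus rotation needed
initial: (4, 3) facing N
1. turn(right) → (4, 3) facing E
2. move(3) → (7, 3) facing E
all 49 alternatives checked — unique.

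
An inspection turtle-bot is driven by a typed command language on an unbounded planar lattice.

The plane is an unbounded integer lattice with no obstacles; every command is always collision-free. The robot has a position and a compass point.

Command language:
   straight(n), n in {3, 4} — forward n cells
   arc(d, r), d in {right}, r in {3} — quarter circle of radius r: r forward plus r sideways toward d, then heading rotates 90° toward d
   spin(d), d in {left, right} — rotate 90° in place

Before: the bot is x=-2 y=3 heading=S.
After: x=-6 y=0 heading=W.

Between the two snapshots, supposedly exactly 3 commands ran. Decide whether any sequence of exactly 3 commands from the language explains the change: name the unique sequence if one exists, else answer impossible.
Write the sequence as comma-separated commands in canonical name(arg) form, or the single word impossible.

straight(3), spin(right), straight(4)

key: order matters: swapping straight(3) and straight(4) lands elsewhere
t0: x=-2 y=3 heading=S
step 1 (straight(3)): x=-2 y=0 heading=S
step 2 (spin(right)): x=-2 y=0 heading=W
step 3 (straight(4)): x=-6 y=0 heading=W
no rival 3-sequence matches.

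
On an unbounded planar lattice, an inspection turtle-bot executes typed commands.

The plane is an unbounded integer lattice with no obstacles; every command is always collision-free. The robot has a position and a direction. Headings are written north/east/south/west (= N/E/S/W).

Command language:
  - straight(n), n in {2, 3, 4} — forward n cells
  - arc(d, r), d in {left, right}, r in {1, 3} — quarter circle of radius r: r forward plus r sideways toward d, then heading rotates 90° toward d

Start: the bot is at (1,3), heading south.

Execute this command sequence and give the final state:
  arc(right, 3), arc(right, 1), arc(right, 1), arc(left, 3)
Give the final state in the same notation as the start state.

t0: at (1,3), heading south
[1] after arc(right, 3): at (-2,0), heading west
[2] after arc(right, 1): at (-3,1), heading north
[3] after arc(right, 1): at (-2,2), heading east
[4] after arc(left, 3): at (1,5), heading north

at (1,5), heading north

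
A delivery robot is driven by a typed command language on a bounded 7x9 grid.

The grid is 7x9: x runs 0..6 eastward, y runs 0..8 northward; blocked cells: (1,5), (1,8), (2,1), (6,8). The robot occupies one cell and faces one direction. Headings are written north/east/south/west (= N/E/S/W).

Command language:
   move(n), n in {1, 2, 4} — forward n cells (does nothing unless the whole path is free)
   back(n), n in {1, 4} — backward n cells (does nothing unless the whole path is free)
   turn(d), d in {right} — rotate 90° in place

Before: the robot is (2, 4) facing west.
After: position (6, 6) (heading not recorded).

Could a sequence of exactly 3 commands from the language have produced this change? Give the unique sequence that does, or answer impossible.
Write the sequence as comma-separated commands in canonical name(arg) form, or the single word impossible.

key: order matters: swapping back(4) and move(2) lands elsewhere
begin: (2, 4) facing west
[1] after back(4): (6, 4) facing west
[2] after turn(right): (6, 4) facing north
[3] after move(2): (6, 6) facing north
all 216 alternatives checked — unique.

back(4), turn(right), move(2)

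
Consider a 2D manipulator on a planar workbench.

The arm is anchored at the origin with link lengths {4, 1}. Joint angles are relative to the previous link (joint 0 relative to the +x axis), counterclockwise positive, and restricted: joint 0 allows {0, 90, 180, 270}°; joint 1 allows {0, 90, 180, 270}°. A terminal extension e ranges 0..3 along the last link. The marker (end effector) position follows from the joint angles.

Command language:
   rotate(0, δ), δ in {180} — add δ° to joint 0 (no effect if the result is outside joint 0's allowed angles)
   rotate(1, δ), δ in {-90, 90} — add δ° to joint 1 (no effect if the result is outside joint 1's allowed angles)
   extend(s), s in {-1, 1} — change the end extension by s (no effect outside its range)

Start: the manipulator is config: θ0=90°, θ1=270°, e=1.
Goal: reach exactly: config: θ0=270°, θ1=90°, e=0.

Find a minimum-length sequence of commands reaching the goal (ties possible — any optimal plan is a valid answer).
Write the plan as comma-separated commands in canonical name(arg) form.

begin: config: θ0=90°, θ1=270°, e=1
t=1 rotate(0, 180) ⇒ config: θ0=270°, θ1=270°, e=1
t=2 rotate(1, 90) ⇒ config: θ0=270°, θ1=0°, e=1
t=3 rotate(1, 90) ⇒ config: θ0=270°, θ1=90°, e=1
t=4 extend(-1) ⇒ config: θ0=270°, θ1=90°, e=0
minimal: 4 command(s), checked below 4.

rotate(0, 180), rotate(1, 90), rotate(1, 90), extend(-1)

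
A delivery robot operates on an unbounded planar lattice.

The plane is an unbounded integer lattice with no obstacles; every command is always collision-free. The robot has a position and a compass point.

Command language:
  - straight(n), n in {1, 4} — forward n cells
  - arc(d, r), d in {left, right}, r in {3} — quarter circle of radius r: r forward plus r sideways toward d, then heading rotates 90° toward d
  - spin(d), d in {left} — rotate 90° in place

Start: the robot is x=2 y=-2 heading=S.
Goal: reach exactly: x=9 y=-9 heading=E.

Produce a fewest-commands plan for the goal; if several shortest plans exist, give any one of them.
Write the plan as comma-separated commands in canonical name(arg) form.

start: x=2 y=-2 heading=S
step 1 (straight(4)): x=2 y=-6 heading=S
step 2 (arc(left, 3)): x=5 y=-9 heading=E
step 3 (straight(4)): x=9 y=-9 heading=E
nothing shorter than 3 reaches the goal.

straight(4), arc(left, 3), straight(4)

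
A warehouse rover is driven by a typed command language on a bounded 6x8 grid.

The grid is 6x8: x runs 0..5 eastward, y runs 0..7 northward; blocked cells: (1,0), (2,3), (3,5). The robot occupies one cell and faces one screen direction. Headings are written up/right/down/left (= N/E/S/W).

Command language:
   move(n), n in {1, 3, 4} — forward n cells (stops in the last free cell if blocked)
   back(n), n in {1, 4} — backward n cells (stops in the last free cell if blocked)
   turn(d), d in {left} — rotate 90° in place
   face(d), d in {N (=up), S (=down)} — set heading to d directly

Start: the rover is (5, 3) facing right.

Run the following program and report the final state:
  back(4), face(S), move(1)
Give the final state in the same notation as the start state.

from: (5, 3) facing right
1. back(4) → (3, 3) facing right
2. face(S) → (3, 3) facing down
3. move(1) → (3, 2) facing down

(3, 2) facing down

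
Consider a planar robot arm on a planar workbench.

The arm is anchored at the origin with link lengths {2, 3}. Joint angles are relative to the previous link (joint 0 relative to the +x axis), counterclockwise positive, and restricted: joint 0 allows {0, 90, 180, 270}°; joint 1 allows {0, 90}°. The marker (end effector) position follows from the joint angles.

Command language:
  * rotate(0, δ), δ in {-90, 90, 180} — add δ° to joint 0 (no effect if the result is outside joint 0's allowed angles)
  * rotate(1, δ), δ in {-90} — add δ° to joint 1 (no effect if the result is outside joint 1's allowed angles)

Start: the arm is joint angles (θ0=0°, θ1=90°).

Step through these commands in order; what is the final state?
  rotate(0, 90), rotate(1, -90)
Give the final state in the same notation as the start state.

start: joint angles (θ0=0°, θ1=90°)
t=1 rotate(0, 90) ⇒ joint angles (θ0=90°, θ1=90°)
t=2 rotate(1, -90) ⇒ joint angles (θ0=90°, θ1=0°)

joint angles (θ0=90°, θ1=0°)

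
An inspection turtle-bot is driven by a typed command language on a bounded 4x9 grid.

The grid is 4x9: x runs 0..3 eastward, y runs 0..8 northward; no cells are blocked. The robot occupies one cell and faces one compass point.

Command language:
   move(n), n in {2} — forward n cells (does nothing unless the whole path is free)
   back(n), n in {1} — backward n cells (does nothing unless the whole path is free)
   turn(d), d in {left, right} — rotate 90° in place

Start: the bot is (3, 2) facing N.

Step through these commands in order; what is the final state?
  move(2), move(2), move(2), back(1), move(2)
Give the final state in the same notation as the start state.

(3, 7) facing N

begin: (3, 2) facing N
1. move(2) → (3, 4) facing N
2. move(2) → (3, 6) facing N
3. move(2) → (3, 8) facing N
4. back(1) → (3, 7) facing N
5. move(2) → (3, 7) facing N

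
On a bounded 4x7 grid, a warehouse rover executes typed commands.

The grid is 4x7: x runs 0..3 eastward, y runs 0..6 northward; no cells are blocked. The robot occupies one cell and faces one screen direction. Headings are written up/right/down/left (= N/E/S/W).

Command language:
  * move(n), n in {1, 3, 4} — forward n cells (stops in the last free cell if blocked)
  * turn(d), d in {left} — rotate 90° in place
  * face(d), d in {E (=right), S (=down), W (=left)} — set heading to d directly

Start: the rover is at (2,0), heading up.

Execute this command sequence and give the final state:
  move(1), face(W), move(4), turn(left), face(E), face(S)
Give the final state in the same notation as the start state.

at (0,1), heading down

t0: at (2,0), heading up
[1] after move(1): at (2,1), heading up
[2] after face(W): at (2,1), heading left
[3] after move(4): at (0,1), heading left
[4] after turn(left): at (0,1), heading down
[5] after face(E): at (0,1), heading right
[6] after face(S): at (0,1), heading down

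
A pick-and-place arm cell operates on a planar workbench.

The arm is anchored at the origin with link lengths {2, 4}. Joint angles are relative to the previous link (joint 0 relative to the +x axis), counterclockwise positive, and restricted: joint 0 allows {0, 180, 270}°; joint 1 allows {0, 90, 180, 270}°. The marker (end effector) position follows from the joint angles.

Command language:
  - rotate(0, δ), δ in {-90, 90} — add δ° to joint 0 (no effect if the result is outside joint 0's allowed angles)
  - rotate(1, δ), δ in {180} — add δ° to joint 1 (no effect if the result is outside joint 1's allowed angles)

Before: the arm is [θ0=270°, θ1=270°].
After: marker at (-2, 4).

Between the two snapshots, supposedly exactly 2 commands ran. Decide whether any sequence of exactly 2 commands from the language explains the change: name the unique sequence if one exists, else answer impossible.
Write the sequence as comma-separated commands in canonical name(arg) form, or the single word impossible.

rotate(0, -90), rotate(0, -90)

initial: [θ0=270°, θ1=270°]
t=1 rotate(0, -90) ⇒ [θ0=180°, θ1=270°]
t=2 rotate(0, -90) ⇒ [θ0=180°, θ1=270°]
uniquely the one of 9 2-step routes that fits.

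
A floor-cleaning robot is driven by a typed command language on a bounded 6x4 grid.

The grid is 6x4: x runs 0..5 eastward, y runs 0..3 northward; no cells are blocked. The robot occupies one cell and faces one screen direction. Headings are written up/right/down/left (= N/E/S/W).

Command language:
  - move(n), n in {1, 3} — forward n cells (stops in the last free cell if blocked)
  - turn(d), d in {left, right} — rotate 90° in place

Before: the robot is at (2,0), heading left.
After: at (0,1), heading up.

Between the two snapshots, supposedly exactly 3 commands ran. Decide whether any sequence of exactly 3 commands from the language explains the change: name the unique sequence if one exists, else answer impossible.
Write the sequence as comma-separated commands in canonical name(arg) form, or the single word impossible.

key: order matters: swapping move(3) and move(1) lands elsewhere
start: at (2,0), heading left
step 1 (move(3)): at (0,0), heading left
step 2 (turn(right)): at (0,0), heading up
step 3 (move(1)): at (0,1), heading up
no other 3-command option fits: unique.

move(3), turn(right), move(1)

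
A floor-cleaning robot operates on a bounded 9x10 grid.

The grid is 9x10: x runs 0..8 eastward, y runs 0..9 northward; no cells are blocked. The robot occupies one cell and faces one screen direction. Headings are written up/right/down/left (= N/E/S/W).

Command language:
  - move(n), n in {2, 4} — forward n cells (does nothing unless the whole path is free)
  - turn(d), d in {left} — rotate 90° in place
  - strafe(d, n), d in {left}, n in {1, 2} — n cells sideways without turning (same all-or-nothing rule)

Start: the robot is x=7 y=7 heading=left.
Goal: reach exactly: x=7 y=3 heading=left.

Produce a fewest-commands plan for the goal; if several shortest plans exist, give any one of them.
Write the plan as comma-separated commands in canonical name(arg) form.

initial: x=7 y=7 heading=left
t=1 strafe(left, 2) ⇒ x=7 y=5 heading=left
t=2 strafe(left, 2) ⇒ x=7 y=3 heading=left
no 1-step plan works, so 2 is optimal.

strafe(left, 2), strafe(left, 2)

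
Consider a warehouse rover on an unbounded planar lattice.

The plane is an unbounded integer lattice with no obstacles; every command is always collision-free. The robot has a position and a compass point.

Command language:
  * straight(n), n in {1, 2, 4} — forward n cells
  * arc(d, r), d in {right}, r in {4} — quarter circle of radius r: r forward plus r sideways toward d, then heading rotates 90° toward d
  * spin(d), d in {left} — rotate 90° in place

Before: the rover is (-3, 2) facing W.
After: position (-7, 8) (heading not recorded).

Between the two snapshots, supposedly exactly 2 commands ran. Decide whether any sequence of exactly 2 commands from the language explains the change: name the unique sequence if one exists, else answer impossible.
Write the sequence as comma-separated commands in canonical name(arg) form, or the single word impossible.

arc(right, 4), straight(2)

key: order matters: swapping arc(right, 4) and straight(2) lands elsewhere
initial: (-3, 2) facing W
[1] after arc(right, 4): (-7, 6) facing N
[2] after straight(2): (-7, 8) facing N
all 25 alternatives checked — unique.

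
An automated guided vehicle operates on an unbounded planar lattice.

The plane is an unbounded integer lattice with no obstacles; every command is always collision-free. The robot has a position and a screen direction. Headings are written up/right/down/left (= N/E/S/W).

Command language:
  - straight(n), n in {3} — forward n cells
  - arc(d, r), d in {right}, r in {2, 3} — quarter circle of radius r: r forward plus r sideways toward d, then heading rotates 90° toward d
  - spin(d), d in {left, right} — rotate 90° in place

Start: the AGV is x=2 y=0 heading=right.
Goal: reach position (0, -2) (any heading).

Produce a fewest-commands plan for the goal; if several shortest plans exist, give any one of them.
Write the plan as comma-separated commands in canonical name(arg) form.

spin(right), arc(right, 2)

start: x=2 y=0 heading=right
[1] after spin(right): x=2 y=0 heading=down
[2] after arc(right, 2): x=0 y=-2 heading=left
nothing shorter than 2 reaches the goal.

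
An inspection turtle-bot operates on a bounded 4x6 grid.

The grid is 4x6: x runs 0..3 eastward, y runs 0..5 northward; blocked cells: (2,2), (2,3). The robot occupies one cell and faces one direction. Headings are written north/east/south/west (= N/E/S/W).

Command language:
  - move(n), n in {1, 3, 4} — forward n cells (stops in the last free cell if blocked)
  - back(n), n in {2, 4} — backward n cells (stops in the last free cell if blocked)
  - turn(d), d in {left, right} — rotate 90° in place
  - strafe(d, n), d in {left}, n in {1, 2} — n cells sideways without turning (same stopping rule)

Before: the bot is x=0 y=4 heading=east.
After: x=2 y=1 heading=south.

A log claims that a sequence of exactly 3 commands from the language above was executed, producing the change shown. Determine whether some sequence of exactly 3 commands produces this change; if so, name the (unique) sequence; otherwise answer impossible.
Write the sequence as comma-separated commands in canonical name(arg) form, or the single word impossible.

key: running strafe(left, 2) before turn(right) would end elsewhere — order is forced
start: x=0 y=4 heading=east
[1] after turn(right): x=0 y=4 heading=south
[2] after move(3): x=0 y=1 heading=south
[3] after strafe(left, 2): x=2 y=1 heading=south
all 729 alternatives checked — unique.

turn(right), move(3), strafe(left, 2)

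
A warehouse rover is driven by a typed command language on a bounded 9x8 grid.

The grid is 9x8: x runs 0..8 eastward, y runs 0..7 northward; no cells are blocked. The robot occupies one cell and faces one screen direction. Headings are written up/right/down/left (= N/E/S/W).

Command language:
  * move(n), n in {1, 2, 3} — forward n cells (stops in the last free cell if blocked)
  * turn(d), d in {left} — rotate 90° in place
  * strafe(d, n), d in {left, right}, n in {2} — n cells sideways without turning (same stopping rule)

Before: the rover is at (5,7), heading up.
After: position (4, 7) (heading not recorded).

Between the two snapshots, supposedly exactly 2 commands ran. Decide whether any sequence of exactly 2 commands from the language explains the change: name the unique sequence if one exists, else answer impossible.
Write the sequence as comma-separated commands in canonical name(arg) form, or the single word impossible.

key: order matters: swapping turn(left) and move(1) lands elsewhere
initial: at (5,7), heading up
t=1 turn(left) ⇒ at (5,7), heading left
t=2 move(1) ⇒ at (4,7), heading left
uniquely the one of 36 2-step routes that fits.

turn(left), move(1)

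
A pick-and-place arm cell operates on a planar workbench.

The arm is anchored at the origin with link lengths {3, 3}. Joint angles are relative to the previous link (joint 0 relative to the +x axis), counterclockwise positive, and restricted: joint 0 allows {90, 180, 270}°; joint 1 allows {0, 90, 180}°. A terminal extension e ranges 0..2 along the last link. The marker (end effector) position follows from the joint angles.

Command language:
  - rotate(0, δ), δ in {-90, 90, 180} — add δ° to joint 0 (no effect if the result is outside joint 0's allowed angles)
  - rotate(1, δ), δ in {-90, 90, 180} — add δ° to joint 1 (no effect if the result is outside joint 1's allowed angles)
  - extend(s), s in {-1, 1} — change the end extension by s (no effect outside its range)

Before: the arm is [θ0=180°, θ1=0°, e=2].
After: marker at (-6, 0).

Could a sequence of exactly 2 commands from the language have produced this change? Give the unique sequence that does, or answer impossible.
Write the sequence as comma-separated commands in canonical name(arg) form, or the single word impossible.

extend(-1), extend(-1)

t0: [θ0=180°, θ1=0°, e=2]
[1] after extend(-1): [θ0=180°, θ1=0°, e=1]
[2] after extend(-1): [θ0=180°, θ1=0°, e=0]
no rival 2-sequence matches.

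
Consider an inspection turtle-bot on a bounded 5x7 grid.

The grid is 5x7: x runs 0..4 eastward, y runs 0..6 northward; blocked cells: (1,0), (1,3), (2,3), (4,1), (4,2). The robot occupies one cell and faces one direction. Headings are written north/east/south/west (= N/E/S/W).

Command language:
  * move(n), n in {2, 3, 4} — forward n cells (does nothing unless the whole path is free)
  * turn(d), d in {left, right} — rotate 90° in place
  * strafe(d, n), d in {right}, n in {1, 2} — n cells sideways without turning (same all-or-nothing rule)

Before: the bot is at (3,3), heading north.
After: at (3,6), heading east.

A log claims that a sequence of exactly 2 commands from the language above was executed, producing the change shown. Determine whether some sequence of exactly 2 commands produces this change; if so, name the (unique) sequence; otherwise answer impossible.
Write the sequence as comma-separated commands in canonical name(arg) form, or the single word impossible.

key: cell and facing (now E) both changed — the 2 commands mix motion and turning
initial: at (3,3), heading north
t=1 move(3) ⇒ at (3,6), heading north
t=2 turn(right) ⇒ at (3,6), heading east
no rival 2-sequence matches.

move(3), turn(right)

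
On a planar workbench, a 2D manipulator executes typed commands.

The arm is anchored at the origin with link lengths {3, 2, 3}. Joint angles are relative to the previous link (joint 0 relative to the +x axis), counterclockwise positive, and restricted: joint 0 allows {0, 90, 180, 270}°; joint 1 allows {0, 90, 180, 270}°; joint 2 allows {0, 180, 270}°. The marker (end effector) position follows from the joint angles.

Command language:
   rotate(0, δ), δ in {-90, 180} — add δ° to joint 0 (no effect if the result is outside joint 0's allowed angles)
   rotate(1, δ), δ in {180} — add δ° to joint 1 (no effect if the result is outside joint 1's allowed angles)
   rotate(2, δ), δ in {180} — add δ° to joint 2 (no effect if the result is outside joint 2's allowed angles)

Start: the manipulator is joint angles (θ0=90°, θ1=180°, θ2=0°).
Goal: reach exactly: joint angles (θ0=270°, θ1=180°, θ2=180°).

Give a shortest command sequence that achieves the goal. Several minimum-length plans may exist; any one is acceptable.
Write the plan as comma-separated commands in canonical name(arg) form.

t0: joint angles (θ0=90°, θ1=180°, θ2=0°)
1. rotate(2, 180) → joint angles (θ0=90°, θ1=180°, θ2=180°)
2. rotate(0, 180) → joint angles (θ0=270°, θ1=180°, θ2=180°)
no 1-step plan works, so 2 is optimal.

rotate(2, 180), rotate(0, 180)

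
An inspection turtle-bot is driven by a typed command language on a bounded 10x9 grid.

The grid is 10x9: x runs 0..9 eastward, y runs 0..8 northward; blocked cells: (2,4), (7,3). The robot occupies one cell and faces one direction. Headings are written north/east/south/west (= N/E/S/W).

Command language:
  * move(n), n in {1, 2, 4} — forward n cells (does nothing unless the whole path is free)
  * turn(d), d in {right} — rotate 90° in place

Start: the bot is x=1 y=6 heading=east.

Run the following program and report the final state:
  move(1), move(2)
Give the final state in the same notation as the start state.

initial: x=1 y=6 heading=east
[1] after move(1): x=2 y=6 heading=east
[2] after move(2): x=4 y=6 heading=east

x=4 y=6 heading=east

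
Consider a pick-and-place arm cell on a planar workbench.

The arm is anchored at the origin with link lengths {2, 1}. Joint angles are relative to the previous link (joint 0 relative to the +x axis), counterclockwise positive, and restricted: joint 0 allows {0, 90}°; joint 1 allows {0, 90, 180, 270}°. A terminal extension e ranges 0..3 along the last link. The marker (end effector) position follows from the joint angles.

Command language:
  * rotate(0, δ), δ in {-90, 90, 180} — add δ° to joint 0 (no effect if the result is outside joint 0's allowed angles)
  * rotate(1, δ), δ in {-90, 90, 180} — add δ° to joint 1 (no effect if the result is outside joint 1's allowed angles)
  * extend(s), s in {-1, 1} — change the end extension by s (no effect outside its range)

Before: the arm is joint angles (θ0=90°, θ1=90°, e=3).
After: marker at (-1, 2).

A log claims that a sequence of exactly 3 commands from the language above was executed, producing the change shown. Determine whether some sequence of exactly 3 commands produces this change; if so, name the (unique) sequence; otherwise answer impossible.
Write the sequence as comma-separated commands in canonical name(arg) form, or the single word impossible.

initial: joint angles (θ0=90°, θ1=90°, e=3)
step 1 (extend(-1)): joint angles (θ0=90°, θ1=90°, e=2)
step 2 (extend(-1)): joint angles (θ0=90°, θ1=90°, e=1)
step 3 (extend(-1)): joint angles (θ0=90°, θ1=90°, e=0)
all 512 alternatives checked — unique.

extend(-1), extend(-1), extend(-1)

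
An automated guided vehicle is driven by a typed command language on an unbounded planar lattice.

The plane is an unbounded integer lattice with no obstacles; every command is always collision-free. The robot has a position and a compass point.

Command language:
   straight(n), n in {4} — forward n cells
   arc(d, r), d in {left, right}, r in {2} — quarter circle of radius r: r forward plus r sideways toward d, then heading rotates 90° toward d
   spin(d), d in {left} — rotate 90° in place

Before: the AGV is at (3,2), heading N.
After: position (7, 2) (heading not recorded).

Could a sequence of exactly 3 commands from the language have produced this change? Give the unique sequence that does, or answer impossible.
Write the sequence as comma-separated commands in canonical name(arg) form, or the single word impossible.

key: order matters: swapping arc(right, 2) and spin(left) lands elsewhere
initial: at (3,2), heading N
t=1 arc(right, 2) ⇒ at (5,4), heading E
t=2 arc(right, 2) ⇒ at (7,2), heading S
t=3 spin(left) ⇒ at (7,2), heading E
no rival 3-sequence matches.

arc(right, 2), arc(right, 2), spin(left)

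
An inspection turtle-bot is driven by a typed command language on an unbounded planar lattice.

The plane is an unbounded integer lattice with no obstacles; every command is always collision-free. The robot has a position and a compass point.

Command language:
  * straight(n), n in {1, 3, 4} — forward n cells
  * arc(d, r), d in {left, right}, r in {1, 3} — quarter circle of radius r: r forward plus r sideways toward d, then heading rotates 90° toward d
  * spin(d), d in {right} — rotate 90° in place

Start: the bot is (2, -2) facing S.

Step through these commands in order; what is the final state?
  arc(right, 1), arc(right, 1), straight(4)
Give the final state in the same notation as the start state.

(0, 2) facing N

from: (2, -2) facing S
t=1 arc(right, 1) ⇒ (1, -3) facing W
t=2 arc(right, 1) ⇒ (0, -2) facing N
t=3 straight(4) ⇒ (0, 2) facing N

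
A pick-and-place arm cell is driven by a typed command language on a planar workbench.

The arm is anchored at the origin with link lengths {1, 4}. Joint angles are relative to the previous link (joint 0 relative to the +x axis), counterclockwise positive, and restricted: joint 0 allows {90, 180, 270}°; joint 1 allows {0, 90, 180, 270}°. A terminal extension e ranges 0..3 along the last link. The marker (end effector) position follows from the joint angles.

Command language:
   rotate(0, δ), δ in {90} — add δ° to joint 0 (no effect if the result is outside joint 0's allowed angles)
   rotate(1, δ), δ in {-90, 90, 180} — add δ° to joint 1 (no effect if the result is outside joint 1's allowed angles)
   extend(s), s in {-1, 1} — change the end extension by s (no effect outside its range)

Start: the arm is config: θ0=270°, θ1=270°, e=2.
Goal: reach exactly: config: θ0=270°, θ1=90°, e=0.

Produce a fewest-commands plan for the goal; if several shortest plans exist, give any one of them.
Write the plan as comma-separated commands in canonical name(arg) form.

rotate(1, 180), extend(-1), extend(-1)

from: config: θ0=270°, θ1=270°, e=2
step 1 (rotate(1, 180)): config: θ0=270°, θ1=90°, e=2
step 2 (extend(-1)): config: θ0=270°, θ1=90°, e=1
step 3 (extend(-1)): config: θ0=270°, θ1=90°, e=0
no 2-step plan works, so 3 is optimal.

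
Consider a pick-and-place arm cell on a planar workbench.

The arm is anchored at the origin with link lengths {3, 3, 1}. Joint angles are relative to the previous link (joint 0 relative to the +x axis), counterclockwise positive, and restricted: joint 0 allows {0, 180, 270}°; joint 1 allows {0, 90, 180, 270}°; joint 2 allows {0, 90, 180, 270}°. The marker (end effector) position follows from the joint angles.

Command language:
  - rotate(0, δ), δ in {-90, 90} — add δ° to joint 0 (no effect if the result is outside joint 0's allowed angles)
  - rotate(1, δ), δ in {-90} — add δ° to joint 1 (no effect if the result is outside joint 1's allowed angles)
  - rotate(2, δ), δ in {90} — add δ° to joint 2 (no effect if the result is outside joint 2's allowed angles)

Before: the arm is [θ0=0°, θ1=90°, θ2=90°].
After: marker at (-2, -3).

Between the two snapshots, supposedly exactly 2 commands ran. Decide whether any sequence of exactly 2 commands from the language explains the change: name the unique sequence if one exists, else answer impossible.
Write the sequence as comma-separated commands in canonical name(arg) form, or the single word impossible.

initial: [θ0=0°, θ1=90°, θ2=90°]
step 1 (rotate(0, -90)): [θ0=270°, θ1=90°, θ2=90°]
step 2 (rotate(0, -90)): [θ0=180°, θ1=90°, θ2=90°]
uniquely the one of 16 2-step routes that fits.

rotate(0, -90), rotate(0, -90)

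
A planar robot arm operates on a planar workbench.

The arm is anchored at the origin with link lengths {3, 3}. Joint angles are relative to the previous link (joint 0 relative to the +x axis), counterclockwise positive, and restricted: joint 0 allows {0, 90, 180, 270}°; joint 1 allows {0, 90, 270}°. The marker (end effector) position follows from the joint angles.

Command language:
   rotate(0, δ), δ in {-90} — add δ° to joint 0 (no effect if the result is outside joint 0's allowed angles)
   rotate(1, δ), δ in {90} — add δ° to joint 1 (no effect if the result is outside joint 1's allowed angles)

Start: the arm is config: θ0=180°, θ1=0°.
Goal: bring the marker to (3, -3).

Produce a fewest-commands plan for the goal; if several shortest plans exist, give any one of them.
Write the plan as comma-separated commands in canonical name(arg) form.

rotate(1, 90), rotate(0, -90), rotate(0, -90), rotate(0, -90)

start: config: θ0=180°, θ1=0°
t=1 rotate(1, 90) ⇒ config: θ0=180°, θ1=90°
t=2 rotate(0, -90) ⇒ config: θ0=90°, θ1=90°
t=3 rotate(0, -90) ⇒ config: θ0=0°, θ1=90°
t=4 rotate(0, -90) ⇒ config: θ0=270°, θ1=90°
nothing shorter than 4 reaches the goal.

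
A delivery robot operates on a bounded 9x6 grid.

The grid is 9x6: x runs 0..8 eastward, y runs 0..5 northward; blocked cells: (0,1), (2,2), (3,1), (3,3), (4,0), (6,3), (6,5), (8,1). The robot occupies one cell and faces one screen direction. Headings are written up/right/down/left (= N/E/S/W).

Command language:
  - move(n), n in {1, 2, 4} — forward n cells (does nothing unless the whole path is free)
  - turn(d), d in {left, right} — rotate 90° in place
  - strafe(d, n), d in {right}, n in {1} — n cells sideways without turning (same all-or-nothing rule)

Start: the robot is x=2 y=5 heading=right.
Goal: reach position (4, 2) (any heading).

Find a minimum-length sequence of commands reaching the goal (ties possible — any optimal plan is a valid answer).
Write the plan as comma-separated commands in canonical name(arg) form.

t0: x=2 y=5 heading=right
[1] after strafe(right, 1): x=2 y=4 heading=right
[2] after move(2): x=4 y=4 heading=right
[3] after turn(right): x=4 y=4 heading=down
[4] after move(2): x=4 y=2 heading=down
shorter routes all fall short; 4 is best.

strafe(right, 1), move(2), turn(right), move(2)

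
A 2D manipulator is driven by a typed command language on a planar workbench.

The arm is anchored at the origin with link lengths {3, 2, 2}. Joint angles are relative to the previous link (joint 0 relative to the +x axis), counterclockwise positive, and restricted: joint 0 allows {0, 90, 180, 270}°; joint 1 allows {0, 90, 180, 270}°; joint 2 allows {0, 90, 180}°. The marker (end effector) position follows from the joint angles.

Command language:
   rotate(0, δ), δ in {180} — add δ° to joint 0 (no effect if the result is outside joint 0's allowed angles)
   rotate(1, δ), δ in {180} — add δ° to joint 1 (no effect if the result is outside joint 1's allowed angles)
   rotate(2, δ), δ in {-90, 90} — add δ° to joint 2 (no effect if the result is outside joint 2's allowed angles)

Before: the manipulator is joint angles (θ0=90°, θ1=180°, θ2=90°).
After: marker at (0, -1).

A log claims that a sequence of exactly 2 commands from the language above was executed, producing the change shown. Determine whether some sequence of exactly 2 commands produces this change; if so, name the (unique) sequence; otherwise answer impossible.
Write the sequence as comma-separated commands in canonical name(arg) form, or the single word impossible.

begin: joint angles (θ0=90°, θ1=180°, θ2=90°)
t=1 rotate(2, -90) ⇒ joint angles (θ0=90°, θ1=180°, θ2=0°)
t=2 rotate(2, -90) ⇒ joint angles (θ0=90°, θ1=180°, θ2=0°)
no rival 2-sequence matches.

rotate(2, -90), rotate(2, -90)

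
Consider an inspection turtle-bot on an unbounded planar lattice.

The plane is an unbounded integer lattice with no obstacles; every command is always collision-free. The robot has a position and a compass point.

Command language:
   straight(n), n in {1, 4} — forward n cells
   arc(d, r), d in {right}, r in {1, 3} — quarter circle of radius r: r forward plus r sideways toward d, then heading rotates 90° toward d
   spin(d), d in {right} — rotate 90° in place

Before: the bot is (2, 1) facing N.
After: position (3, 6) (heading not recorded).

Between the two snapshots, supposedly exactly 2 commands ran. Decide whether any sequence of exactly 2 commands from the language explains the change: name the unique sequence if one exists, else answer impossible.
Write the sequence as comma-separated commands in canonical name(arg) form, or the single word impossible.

key: order matters: swapping straight(4) and arc(right, 1) lands elsewhere
begin: (2, 1) facing N
[1] after straight(4): (2, 5) facing N
[2] after arc(right, 1): (3, 6) facing E
all 25 alternatives checked — unique.

straight(4), arc(right, 1)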